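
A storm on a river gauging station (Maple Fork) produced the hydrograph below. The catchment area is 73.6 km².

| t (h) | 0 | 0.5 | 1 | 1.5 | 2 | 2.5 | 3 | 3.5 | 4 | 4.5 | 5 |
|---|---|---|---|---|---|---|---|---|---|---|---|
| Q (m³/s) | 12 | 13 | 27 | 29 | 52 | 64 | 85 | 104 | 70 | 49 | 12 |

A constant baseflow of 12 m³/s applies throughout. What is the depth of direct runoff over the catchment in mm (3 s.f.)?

Direct runoff: 0.0, 1.0, 15.0, 17.0, 40.0, 52.0, 73.0, 92.0, 58.0, 37.0, 0.0 m³/s; ΣQ_DR = 385.0 m³/s.
V = ΣQ_DR · Δt = 385.0 × 1800 s = 6.930 × 10^5 m³.
Over A = 73.6 km², depth = V / A = 9.42 mm.

d ≈ 9.42 mm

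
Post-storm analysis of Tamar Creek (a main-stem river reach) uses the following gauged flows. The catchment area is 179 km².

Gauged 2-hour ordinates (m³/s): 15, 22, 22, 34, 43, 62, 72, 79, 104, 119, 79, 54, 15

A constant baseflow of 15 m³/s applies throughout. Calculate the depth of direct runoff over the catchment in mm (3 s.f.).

d ≈ 21.1 mm

Direct runoff: 0.0, 7.0, 7.0, 19.0, 28.0, 47.0, 57.0, 64.0, 89.0, 104.0, 64.0, 39.0, 0.0 m³/s; ΣQ_DR = 525.0 m³/s.
V = ΣQ_DR · Δt = 525.0 × 7200 s = 3.780 × 10^6 m³.
Over A = 179 km², depth = V / A = 21.1 mm.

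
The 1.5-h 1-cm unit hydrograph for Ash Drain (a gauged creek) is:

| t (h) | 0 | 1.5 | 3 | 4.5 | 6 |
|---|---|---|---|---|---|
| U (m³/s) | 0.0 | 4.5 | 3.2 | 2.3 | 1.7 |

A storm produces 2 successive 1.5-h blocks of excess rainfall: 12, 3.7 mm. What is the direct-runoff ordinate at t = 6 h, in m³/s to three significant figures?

By discrete convolution, Q_j = Σ (P_i / 10 mm) · U_{j−i}.
At t = 6 h (j=4): Q = (12/10)·1.7 + (3.7/10)·2.3 = 2.89 m³/s.

Q ≈ 2.89 m³/s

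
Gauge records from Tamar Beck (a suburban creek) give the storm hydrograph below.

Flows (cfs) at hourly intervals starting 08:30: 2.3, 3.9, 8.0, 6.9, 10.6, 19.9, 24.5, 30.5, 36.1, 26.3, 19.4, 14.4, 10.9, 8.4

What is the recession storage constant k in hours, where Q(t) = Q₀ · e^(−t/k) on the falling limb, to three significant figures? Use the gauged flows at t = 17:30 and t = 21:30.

k ≈ 3.50 h

On the falling limb, Q drops from 26.3 to 8.4 cfs between t = 17:30 and t = 21:30 (Δt = 4 h).
k = −Δt / ln(Q₂/Q₁) = −4 / ln(8.4/26.3) = 3.50 h.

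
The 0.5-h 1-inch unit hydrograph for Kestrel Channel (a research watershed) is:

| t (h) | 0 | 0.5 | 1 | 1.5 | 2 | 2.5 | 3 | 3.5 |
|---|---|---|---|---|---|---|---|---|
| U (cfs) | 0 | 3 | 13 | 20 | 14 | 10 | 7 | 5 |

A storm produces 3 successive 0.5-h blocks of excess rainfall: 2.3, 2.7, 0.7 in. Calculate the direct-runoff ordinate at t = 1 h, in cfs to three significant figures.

By discrete convolution, Q_j = Σ (P_i / 1 in) · U_{j−i}.
At t = 1 h (j=2): Q = (2.3/1)·13 + (2.7/1)·3 + (0.7/1)·0 = 38.0 cfs.

Q ≈ 38.0 cfs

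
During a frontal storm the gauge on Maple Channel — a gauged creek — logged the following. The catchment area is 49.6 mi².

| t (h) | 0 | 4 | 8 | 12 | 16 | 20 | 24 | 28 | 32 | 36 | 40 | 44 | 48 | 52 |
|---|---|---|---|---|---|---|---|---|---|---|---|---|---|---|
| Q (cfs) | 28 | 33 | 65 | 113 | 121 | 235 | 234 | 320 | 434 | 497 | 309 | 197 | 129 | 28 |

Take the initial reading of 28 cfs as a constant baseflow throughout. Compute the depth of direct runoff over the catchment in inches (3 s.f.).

d ≈ 0.294 in

Direct runoff: 0.0, 5.0, 37.0, 85.0, 93.0, 207.0, 206.0, 292.0, 406.0, 469.0, 281.0, 169.0, 101.0, 0.0 cfs; ΣQ_DR = 2351 cfs.
V = ΣQ_DR · Δt = 2351 × 14400 s = 3.385 × 10^7 ft³.
Over A = 49.6 mi², depth = V / A = 0.294 in.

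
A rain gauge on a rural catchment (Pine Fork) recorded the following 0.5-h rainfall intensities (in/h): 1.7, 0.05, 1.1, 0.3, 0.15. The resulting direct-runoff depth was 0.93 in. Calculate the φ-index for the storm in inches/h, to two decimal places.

φ ≈ 0.47 in/h

Only the 2 blocks with intensity above φ contribute runoff: 1.7, 1.1 in/h.
Σ(I−φ)·Δt = d  ⇒  (1.7+1.1 − 2φ)·0.5 = 0.93
φ = (2.800 − 0.93/0.5) / 2 = 0.47 in/h.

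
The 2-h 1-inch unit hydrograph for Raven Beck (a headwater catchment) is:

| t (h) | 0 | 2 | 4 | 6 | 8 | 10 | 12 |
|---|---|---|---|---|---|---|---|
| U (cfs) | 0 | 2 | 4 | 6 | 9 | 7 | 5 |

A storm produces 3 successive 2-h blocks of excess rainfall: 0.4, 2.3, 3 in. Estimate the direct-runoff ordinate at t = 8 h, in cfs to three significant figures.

By discrete convolution, Q_j = Σ (P_i / 1 in) · U_{j−i}.
At t = 8 h (j=4): Q = (0.4/1)·9 + (2.3/1)·6 + (3/1)·4 = 29.4 cfs.

Q ≈ 29.4 cfs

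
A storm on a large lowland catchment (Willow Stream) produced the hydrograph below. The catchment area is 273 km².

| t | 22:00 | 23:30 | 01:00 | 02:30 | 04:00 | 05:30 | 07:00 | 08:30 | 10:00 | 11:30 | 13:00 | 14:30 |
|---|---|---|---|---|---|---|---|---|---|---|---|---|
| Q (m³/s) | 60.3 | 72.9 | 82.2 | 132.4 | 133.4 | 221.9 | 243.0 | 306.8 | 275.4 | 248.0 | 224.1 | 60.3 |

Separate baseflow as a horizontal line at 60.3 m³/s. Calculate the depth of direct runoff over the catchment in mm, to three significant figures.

Direct runoff: 0.0, 12.6, 21.9, 72.1, 73.1, 161.6, 182.7, 246.5, 215.1, 187.7, 163.8, 0.0 m³/s; ΣQ_DR = 1337 m³/s.
V = ΣQ_DR · Δt = 1337 × 5400 s = 7.220 × 10^6 m³.
Over A = 273 km², depth = V / A = 26.4 mm.

d ≈ 26.4 mm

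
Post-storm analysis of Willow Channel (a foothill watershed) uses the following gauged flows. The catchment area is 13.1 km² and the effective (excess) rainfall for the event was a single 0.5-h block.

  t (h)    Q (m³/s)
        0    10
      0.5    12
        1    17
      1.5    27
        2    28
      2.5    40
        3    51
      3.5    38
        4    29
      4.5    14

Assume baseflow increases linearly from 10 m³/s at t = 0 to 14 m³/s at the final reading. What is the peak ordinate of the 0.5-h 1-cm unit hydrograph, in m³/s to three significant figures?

U_p ≈ 19.1 m³/s

Direct runoff: 0.00, 1.56, 6.11, 15.67, 16.22, 27.78, 38.33, 24.89, 15.44, 0.00 m³/s; ΣQ_DR = 146.0 m³/s, peak = 38.33 m³/s.
Runoff depth d = ΣQ_DR·Δt / A = 146.0 × 1800 / (13.1 km²) = 20.06 mm.
The 1-cm UH is the DRH scaled by (10 mm)/d, so U_p = 38.33 × 10/20.06 = 19.1 m³/s.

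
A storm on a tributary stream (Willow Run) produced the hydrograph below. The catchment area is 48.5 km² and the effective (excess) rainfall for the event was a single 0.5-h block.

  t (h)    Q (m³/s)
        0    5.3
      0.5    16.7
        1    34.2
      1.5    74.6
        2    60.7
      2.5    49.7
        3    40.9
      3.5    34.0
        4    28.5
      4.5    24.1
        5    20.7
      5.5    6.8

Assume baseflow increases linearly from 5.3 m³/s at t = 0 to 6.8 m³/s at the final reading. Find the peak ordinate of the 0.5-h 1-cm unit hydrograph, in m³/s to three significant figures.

U_p ≈ 57.4 m³/s

Direct runoff: 0.00, 11.26, 28.63, 68.89, 54.85, 43.72, 34.78, 27.75, 22.11, 17.57, 14.04, 0.00 m³/s; ΣQ_DR = 323.6 m³/s, peak = 68.89 m³/s.
Runoff depth d = ΣQ_DR·Δt / A = 323.6 × 1800 / (48.5 km²) = 12.01 mm.
The 1-cm UH is the DRH scaled by (10 mm)/d, so U_p = 68.89 × 10/12.01 = 57.4 m³/s.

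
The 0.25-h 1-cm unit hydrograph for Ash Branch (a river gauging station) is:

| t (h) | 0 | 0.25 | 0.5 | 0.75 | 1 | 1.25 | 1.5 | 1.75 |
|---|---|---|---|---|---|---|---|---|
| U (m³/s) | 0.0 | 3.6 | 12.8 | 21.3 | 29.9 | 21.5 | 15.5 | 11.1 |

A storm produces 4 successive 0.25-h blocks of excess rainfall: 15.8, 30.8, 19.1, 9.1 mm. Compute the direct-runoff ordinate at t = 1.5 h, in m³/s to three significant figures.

By discrete convolution, Q_j = Σ (P_i / 10 mm) · U_{j−i}.
At t = 1.5 h (j=6): Q = (15.8/10)·15.5 + (30.8/10)·21.5 + (19.1/10)·29.9 + (9.1/10)·21.3 = 167 m³/s.

Q ≈ 167 m³/s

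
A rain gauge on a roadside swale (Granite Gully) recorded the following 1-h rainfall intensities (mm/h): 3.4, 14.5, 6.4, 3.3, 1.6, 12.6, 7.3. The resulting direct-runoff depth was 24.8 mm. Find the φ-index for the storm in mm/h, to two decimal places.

φ ≈ 4.00 mm/h

Only the 4 blocks with intensity above φ contribute runoff: 14.5, 6.4, 12.6, 7.3 mm/h.
Σ(I−φ)·Δt = d  ⇒  (14.5+6.4+12.6+7.3 − 4φ)·1 = 24.8
φ = (40.80 − 24.8/1) / 4 = 4.00 mm/h.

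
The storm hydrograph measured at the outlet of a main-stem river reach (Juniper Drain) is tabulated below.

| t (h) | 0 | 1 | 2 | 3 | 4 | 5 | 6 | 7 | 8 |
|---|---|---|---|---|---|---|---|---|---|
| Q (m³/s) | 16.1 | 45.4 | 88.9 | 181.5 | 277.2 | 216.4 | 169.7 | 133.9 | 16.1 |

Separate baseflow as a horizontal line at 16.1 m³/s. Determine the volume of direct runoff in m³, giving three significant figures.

Direct-runoff ordinates (Q − Q_b): 0.0, 29.3, 72.8, 165.4, 261.1, 200.3, 153.6, 117.8, 0.0 m³/s.
ΣQ_DR = 1000 m³/s.
With Δt = 1 h = 3600 s, V = ΣQ_DR · Δt = 1000 × 3600 = 3.60 × 10^6 m³.

V ≈ 3.60 × 10^6 m³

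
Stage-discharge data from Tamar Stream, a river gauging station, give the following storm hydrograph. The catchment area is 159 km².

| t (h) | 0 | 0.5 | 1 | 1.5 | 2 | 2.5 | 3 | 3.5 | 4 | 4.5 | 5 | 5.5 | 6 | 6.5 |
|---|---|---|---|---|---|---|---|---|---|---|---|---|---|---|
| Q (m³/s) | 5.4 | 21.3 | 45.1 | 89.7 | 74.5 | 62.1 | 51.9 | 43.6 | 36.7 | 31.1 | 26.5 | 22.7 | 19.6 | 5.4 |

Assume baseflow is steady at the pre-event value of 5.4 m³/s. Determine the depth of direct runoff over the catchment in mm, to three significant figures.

Direct runoff: 0.0, 15.9, 39.7, 84.3, 69.1, 56.7, 46.5, 38.2, 31.3, 25.7, 21.1, 17.3, 14.2, 0.0 m³/s; ΣQ_DR = 460.0 m³/s.
V = ΣQ_DR · Δt = 460.0 × 1800 s = 8.280 × 10^5 m³.
Over A = 159 km², depth = V / A = 5.21 mm.

d ≈ 5.21 mm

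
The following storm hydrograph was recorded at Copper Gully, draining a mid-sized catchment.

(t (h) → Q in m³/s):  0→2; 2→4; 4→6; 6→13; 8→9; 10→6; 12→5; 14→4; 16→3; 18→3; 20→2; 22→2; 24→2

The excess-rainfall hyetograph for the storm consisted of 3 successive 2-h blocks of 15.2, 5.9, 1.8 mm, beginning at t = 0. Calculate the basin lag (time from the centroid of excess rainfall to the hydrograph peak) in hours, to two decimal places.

Centroid of excess rainfall: t_c = Σ P_i·t̄_i / ΣP_i = 1.8297 h (block centres at 1, 3, 5 h).
Hydrograph peak occurs at t = 6 h, so basin lag t_L = 6 − 1.8297 = 4.17 h.

t_L ≈ 4.17 h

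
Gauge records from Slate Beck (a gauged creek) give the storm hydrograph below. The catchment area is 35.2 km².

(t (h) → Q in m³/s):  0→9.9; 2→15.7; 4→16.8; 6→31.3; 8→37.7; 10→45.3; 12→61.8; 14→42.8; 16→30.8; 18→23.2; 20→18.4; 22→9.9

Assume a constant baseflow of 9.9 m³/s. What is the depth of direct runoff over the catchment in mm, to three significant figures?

d ≈ 46.0 mm

Direct runoff: 0.0, 5.8, 6.9, 21.4, 27.8, 35.4, 51.9, 32.9, 20.9, 13.3, 8.5, 0.0 m³/s; ΣQ_DR = 224.8 m³/s.
V = ΣQ_DR · Δt = 224.8 × 7200 s = 1.619 × 10^6 m³.
Over A = 35.2 km², depth = V / A = 46.0 mm.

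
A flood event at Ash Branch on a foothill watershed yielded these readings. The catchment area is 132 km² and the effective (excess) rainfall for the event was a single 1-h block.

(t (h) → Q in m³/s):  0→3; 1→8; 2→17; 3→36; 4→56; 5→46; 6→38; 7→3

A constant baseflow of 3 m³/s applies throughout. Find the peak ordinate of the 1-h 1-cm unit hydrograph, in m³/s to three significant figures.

U_p ≈ 106 m³/s

Direct runoff: 0.0, 5.0, 14.0, 33.0, 53.0, 43.0, 35.0, 0.0 m³/s; ΣQ_DR = 183.0 m³/s, peak = 53.0 m³/s.
Runoff depth d = ΣQ_DR·Δt / A = 183.0 × 3600 / (132 km²) = 4.991 mm.
The 1-cm UH is the DRH scaled by (10 mm)/d, so U_p = 53.0 × 10/4.991 = 106 m³/s.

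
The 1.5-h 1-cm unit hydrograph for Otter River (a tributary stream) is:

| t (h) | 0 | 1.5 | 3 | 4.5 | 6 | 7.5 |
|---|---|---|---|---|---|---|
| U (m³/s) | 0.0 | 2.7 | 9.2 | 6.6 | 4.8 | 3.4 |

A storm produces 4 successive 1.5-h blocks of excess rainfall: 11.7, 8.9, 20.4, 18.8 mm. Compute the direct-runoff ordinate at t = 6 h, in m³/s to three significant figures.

Q ≈ 35.3 m³/s

By discrete convolution, Q_j = Σ (P_i / 10 mm) · U_{j−i}.
At t = 6 h (j=4): Q = (11.7/10)·4.8 + (8.9/10)·6.6 + (20.4/10)·9.2 + (18.8/10)·2.7 = 35.3 m³/s.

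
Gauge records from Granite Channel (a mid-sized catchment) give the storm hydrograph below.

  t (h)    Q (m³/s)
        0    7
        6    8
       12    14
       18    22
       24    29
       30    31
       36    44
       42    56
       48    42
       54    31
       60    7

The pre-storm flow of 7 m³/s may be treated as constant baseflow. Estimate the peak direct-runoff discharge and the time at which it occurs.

Subtracting baseflow gives direct-runoff ordinates: 0.0, 1.0, 7.0, 15.0, 22.0, 24.0, 37.0, 49.0, 35.0, 24.0, 0.0 m³/s.
The maximum is 49.0 m³/s, occurring at the reading for t = 42 h.

Q_p = 49.0 m³/s at t = 42 h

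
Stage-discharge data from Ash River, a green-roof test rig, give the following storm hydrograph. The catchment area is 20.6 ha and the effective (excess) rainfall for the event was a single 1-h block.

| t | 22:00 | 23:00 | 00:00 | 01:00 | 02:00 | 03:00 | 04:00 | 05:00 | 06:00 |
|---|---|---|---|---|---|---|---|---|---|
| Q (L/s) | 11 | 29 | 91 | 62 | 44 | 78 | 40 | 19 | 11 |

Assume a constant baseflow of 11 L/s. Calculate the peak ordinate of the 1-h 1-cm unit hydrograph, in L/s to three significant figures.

U_p ≈ 160 L/s

Direct runoff: 0.0, 18.0, 80.0, 51.0, 33.0, 67.0, 29.0, 8.0, 0.0 L/s; ΣQ_DR = 286.0 L/s, peak = 80.0 L/s.
Runoff depth d = ΣQ_DR·Δt / A = 286.0 × 3600 / (20.6 ha) = 4.998 mm.
The 1-cm UH is the DRH scaled by (10 mm)/d, so U_p = 80.0 × 10/4.998 = 160 L/s.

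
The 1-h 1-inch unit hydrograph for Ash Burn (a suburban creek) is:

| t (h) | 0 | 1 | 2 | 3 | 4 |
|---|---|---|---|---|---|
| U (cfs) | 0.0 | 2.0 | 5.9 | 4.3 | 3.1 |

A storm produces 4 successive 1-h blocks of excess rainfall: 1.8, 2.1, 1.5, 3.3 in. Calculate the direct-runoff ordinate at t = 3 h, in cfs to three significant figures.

Q ≈ 23.1 cfs

By discrete convolution, Q_j = Σ (P_i / 1 in) · U_{j−i}.
At t = 3 h (j=3): Q = (1.8/1)·4.3 + (2.1/1)·5.9 + (1.5/1)·2.0 + (3.3/1)·0.0 = 23.1 cfs.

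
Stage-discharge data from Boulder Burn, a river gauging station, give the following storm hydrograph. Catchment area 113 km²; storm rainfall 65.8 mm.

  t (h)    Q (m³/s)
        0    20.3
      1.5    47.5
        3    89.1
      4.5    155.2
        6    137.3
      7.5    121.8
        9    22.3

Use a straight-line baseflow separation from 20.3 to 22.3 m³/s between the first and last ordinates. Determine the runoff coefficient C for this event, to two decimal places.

C ≈ 0.32

ΣQ_DR = 444.4 m³/s; V = ΣQ_DR·Δt = 2.400 × 10^6 m³.
Runoff depth d = V / A = 21.24 mm.
C = d / P = 21.24 / 65.8 = 0.32.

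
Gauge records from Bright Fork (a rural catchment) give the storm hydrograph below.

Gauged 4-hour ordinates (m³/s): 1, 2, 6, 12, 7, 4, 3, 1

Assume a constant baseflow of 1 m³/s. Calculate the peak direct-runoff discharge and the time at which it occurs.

Q_p = 11.0 m³/s at t = 12 h

Subtracting baseflow gives direct-runoff ordinates: 0.0, 1.0, 5.0, 11.0, 6.0, 3.0, 2.0, 0.0 m³/s.
The maximum is 11.0 m³/s, occurring at the reading for t = 12 h.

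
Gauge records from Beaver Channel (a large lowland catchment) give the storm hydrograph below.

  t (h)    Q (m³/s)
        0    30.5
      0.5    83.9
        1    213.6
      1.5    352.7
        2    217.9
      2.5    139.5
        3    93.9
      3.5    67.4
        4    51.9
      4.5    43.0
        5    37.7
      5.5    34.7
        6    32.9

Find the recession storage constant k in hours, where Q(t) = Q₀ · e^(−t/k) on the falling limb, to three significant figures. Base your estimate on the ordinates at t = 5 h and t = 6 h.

On the falling limb, Q drops from 37.7 to 32.9 m³/s between t = 5 h and t = 6 h (Δt = 1 h).
k = −Δt / ln(Q₂/Q₁) = −1 / ln(32.9/37.7) = 7.34 h.

k ≈ 7.34 h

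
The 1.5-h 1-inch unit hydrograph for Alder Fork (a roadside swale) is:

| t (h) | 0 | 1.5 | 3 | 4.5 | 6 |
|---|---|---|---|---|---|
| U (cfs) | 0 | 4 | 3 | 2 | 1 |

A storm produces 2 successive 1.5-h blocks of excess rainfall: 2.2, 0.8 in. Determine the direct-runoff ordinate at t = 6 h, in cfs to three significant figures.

By discrete convolution, Q_j = Σ (P_i / 1 in) · U_{j−i}.
At t = 6 h (j=4): Q = (2.2/1)·1 + (0.8/1)·2 = 3.80 cfs.

Q ≈ 3.80 cfs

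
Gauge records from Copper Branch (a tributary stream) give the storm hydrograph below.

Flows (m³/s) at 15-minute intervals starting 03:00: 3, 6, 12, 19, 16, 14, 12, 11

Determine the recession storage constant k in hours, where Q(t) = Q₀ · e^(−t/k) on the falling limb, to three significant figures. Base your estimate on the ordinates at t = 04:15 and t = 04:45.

k ≈ 2.07 h

On the falling limb, Q drops from 14 to 11 m³/s between t = 04:15 and t = 04:45 (Δt = 0.5 h).
k = −Δt / ln(Q₂/Q₁) = −0.5 / ln(11/14) = 2.07 h.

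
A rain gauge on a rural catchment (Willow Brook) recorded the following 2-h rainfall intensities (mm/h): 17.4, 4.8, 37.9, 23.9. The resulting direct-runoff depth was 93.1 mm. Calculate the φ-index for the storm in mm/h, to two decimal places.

Only the 3 blocks with intensity above φ contribute runoff: 17.4, 37.9, 23.9 mm/h.
Σ(I−φ)·Δt = d  ⇒  (17.4+37.9+23.9 − 3φ)·2 = 93.1
φ = (79.20 − 93.1/2) / 3 = 10.88 mm/h.

φ ≈ 10.88 mm/h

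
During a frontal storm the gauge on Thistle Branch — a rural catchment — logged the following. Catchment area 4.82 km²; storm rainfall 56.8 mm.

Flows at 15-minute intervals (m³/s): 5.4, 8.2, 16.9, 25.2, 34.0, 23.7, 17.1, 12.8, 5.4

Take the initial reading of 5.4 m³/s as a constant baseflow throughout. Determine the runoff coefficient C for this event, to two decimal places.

C ≈ 0.33

ΣQ_DR = 100.1 m³/s; V = ΣQ_DR·Δt = 90090 m³.
Runoff depth d = V / A = 18.69 mm.
C = d / P = 18.69 / 56.8 = 0.33.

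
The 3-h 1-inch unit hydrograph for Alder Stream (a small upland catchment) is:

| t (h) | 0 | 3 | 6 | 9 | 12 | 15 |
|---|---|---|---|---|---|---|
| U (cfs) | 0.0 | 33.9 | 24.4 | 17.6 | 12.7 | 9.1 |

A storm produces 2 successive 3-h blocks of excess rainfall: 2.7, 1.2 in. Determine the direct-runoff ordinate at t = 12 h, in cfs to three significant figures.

By discrete convolution, Q_j = Σ (P_i / 1 in) · U_{j−i}.
At t = 12 h (j=4): Q = (2.7/1)·12.7 + (1.2/1)·17.6 = 55.4 cfs.

Q ≈ 55.4 cfs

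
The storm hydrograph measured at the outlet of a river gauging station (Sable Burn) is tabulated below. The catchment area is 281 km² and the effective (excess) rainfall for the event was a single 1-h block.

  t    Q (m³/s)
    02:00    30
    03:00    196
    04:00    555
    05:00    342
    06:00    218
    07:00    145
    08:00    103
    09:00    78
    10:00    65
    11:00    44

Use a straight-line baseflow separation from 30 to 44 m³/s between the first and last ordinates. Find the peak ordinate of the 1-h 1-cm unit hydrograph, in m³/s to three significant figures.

Direct runoff: 0.00, 164.44, 521.89, 307.33, 181.78, 107.22, 63.67, 37.11, 22.56, 0.00 m³/s; ΣQ_DR = 1406 m³/s, peak = 521.89 m³/s.
Runoff depth d = ΣQ_DR·Δt / A = 1406 × 3600 / (281 km²) = 18.01 mm.
The 1-cm UH is the DRH scaled by (10 mm)/d, so U_p = 521.89 × 10/18.01 = 290 m³/s.

U_p ≈ 290 m³/s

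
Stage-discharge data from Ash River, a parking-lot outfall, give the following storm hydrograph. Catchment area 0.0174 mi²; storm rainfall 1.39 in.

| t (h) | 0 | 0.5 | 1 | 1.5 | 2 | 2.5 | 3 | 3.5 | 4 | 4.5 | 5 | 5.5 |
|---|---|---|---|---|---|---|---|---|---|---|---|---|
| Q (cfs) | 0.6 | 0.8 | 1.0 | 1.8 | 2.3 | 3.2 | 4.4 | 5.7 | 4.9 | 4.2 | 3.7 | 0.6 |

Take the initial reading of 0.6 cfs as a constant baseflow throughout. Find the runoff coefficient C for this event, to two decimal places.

C ≈ 0.83

ΣQ_DR = 26.00 cfs; V = ΣQ_DR·Δt = 46800 ft³.
Runoff depth d = V / A = 1.158 in.
C = d / P = 1.158 / 1.39 = 0.83.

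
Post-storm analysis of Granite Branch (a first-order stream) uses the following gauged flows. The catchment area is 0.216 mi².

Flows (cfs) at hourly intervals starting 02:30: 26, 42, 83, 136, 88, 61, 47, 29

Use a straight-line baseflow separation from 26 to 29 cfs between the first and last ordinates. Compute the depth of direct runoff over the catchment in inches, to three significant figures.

Direct runoff: 0.00, 15.57, 56.14, 108.71, 60.29, 32.86, 18.43, 0.00 cfs; ΣQ_DR = 292.0 cfs.
V = ΣQ_DR · Δt = 292.0 × 3600 s = 1.051 × 10^6 ft³.
Over A = 0.216 mi², depth = V / A = 2.09 in.

d ≈ 2.09 in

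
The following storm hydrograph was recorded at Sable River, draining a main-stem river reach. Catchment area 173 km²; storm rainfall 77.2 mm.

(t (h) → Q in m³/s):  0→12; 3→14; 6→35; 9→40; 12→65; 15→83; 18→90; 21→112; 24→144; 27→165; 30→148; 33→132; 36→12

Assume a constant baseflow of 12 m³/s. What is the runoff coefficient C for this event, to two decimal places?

C ≈ 0.72

ΣQ_DR = 896.0 m³/s; V = ΣQ_DR·Δt = 9.677 × 10^6 m³.
Runoff depth d = V / A = 55.94 mm.
C = d / P = 55.94 / 77.2 = 0.72.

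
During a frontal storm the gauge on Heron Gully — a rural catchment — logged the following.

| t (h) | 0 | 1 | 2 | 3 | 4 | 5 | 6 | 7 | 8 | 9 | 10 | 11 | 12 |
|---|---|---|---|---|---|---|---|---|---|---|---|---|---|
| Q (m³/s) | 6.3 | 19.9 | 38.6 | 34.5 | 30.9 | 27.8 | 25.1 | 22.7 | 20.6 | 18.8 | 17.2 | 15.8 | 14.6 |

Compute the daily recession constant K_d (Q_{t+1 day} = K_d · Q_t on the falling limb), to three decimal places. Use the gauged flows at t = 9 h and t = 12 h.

K_d ≈ 0.132

Between t = 9 h and t = 12 h the flow falls from 18.8 to 14.6 m³/s over 3×1 h = 3 h.
Per-interval ratio K = (14.6/18.8)^(1/3) = 0.9192; K_d = K^(24/1) = 0.132.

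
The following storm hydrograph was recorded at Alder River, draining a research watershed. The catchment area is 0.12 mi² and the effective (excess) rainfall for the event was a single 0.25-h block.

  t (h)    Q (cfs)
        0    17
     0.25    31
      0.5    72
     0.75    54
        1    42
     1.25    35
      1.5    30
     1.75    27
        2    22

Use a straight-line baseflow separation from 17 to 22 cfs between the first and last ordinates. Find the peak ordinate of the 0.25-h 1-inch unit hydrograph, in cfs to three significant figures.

U_p ≈ 108 cfs

Direct runoff: 0.00, 13.38, 53.75, 35.12, 22.50, 14.88, 9.25, 5.62, 0.00 cfs; ΣQ_DR = 154.5 cfs, peak = 53.75 cfs.
Runoff depth d = ΣQ_DR·Δt / A = 154.5 × 900 / (0.12 mi²) = 0.4988 in.
The 1-inch UH is the DRH scaled by (1 in)/d, so U_p = 53.75 × 1/0.4988 = 108 cfs.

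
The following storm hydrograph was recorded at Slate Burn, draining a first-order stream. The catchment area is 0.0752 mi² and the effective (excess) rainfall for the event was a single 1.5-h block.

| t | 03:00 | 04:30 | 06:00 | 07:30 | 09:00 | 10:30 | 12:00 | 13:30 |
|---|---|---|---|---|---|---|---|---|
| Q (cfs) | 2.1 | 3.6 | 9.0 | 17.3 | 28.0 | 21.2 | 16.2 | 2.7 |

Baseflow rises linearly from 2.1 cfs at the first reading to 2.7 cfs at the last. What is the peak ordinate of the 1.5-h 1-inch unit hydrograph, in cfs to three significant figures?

Direct runoff: 0.00, 1.41, 6.73, 14.94, 25.56, 18.67, 13.59, 0.00 cfs; ΣQ_DR = 80.90 cfs, peak = 25.56 cfs.
Runoff depth d = ΣQ_DR·Δt / A = 80.90 × 5400 / (0.0752 mi²) = 2.501 in.
The 1-inch UH is the DRH scaled by (1 in)/d, so U_p = 25.56 × 1/2.501 = 10.2 cfs.

U_p ≈ 10.2 cfs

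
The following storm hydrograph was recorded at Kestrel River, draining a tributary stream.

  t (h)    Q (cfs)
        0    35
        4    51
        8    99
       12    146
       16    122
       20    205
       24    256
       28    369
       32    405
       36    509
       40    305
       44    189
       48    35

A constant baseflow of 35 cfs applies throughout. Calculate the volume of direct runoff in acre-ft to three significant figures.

Direct-runoff ordinates (Q − Q_b): 0.0, 16.0, 64.0, 111.0, 87.0, 170.0, 221.0, 334.0, 370.0, 474.0, 270.0, 154.0, 0.0 cfs.
ΣQ_DR = 2271 cfs.
With Δt = 4 h = 14400 s, V = ΣQ_DR · Δt = 2271 × 14400 = 3.27 × 10^7 ft³ = 751 acre-ft.

V ≈ 751 acre-ft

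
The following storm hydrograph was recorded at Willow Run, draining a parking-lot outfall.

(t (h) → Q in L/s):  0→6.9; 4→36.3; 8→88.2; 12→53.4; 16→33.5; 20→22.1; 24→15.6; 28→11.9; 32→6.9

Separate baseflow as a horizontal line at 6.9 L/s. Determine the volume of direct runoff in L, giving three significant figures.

V ≈ 3.06 × 10^6 L

Direct-runoff ordinates (Q − Q_b): 0.0, 29.4, 81.3, 46.5, 26.6, 15.2, 8.7, 5.0, 0.0 L/s.
ΣQ_DR = 212.7 L/s.
With Δt = 4 h = 14400 s, V = ΣQ_DR · Δt = 212.7 × 14400 = 3.06 × 10^6 L.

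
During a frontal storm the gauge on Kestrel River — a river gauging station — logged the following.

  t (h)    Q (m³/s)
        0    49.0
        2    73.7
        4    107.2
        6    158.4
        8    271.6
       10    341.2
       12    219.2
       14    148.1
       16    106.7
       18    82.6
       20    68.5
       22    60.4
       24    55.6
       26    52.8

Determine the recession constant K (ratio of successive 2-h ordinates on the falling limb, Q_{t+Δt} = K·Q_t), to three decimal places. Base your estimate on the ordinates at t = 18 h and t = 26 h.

Using the recession-limb readings at t = 18 h and t = 26 h: Q falls from 82.6 to 52.8 m³/s over 4 intervals.
K = (Q₂/Q₁)^(1/4) = (52.8/82.6)^(1/4) = 0.894.

K ≈ 0.894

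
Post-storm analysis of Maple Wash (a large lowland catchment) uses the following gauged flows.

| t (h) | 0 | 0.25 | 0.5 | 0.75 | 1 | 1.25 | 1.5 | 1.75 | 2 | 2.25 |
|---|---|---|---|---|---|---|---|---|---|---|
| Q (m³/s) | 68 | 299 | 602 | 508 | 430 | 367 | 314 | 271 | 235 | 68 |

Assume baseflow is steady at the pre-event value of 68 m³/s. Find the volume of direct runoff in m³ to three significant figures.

Direct-runoff ordinates (Q − Q_b): 0.0, 231.0, 534.0, 440.0, 362.0, 299.0, 246.0, 203.0, 167.0, 0.0 m³/s.
ΣQ_DR = 2482 m³/s.
With Δt = 0.25 h = 900 s, V = ΣQ_DR · Δt = 2482 × 900 = 2.23 × 10^6 m³.

V ≈ 2.23 × 10^6 m³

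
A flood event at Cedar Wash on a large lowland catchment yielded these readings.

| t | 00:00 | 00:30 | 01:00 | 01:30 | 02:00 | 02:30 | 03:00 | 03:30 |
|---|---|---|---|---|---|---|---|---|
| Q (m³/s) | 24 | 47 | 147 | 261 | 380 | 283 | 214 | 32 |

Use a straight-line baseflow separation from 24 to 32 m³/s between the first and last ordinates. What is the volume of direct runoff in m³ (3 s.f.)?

Direct-runoff ordinates (Q − Q_b): 0.00, 21.86, 120.71, 233.57, 351.43, 253.29, 183.14, 0.00 m³/s.
ΣQ_DR = 1164 m³/s.
With Δt = 0.5 h = 1800 s, V = ΣQ_DR · Δt = 1164 × 1800 = 2.10 × 10^6 m³.

V ≈ 2.10 × 10^6 m³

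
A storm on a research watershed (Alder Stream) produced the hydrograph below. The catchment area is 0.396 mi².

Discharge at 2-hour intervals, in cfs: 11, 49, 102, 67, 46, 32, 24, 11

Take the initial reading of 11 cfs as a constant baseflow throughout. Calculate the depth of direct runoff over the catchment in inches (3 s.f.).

Direct runoff: 0.0, 38.0, 91.0, 56.0, 35.0, 21.0, 13.0, 0.0 cfs; ΣQ_DR = 254.0 cfs.
V = ΣQ_DR · Δt = 254.0 × 7200 s = 1.829 × 10^6 ft³.
Over A = 0.396 mi², depth = V / A = 1.99 in.

d ≈ 1.99 in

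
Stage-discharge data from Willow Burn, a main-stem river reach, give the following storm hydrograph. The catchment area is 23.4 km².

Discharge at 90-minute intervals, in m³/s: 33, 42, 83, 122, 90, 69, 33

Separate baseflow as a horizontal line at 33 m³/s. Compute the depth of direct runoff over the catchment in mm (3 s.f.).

Direct runoff: 0.0, 9.0, 50.0, 89.0, 57.0, 36.0, 0.0 m³/s; ΣQ_DR = 241.0 m³/s.
V = ΣQ_DR · Δt = 241.0 × 5400 s = 1.301 × 10^6 m³.
Over A = 23.4 km², depth = V / A = 55.6 mm.

d ≈ 55.6 mm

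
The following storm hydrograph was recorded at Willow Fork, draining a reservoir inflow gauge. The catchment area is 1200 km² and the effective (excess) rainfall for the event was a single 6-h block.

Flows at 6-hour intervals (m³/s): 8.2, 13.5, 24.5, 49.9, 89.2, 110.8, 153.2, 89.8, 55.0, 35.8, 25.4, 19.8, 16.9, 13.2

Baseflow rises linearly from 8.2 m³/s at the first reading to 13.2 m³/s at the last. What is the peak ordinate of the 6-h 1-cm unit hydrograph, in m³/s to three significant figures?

U_p ≈ 143 m³/s

Direct runoff: 0.00, 4.92, 15.53, 40.55, 79.46, 100.68, 142.69, 78.91, 43.72, 24.14, 13.35, 7.37, 4.08, 0.00 m³/s; ΣQ_DR = 555.4 m³/s, peak = 142.69 m³/s.
Runoff depth d = ΣQ_DR·Δt / A = 555.4 × 21600 / (1200 km²) = 9.997 mm.
The 1-cm UH is the DRH scaled by (10 mm)/d, so U_p = 142.69 × 10/9.997 = 143 m³/s.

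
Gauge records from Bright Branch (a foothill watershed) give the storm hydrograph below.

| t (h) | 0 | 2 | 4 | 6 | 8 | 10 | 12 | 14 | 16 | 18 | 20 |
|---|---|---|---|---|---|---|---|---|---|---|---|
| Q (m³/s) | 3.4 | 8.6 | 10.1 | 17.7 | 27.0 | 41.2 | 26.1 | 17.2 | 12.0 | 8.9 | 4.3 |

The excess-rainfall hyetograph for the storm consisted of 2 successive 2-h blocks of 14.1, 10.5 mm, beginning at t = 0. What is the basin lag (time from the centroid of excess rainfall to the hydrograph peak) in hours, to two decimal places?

Centroid of excess rainfall: t_c = Σ P_i·t̄_i / ΣP_i = 1.8537 h (block centres at 1, 3 h).
Hydrograph peak occurs at t = 10 h, so basin lag t_L = 10 − 1.8537 = 8.15 h.

t_L ≈ 8.15 h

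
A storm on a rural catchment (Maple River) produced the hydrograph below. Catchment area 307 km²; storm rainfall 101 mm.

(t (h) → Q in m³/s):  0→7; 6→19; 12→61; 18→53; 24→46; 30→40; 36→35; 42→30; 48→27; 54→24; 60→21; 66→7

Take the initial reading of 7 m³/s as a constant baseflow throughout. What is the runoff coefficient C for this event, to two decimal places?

C ≈ 0.20

ΣQ_DR = 286.0 m³/s; V = ΣQ_DR·Δt = 6.178 × 10^6 m³.
Runoff depth d = V / A = 20.12 mm.
C = d / P = 20.12 / 101 = 0.20.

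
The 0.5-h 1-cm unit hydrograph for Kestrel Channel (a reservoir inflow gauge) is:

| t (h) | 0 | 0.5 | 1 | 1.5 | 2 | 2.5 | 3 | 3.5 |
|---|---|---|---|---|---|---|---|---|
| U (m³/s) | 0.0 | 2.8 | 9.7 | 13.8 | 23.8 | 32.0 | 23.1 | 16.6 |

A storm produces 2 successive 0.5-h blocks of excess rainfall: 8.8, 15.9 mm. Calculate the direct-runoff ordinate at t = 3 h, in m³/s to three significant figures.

By discrete convolution, Q_j = Σ (P_i / 10 mm) · U_{j−i}.
At t = 3 h (j=6): Q = (8.8/10)·23.1 + (15.9/10)·32.0 = 71.2 m³/s.

Q ≈ 71.2 m³/s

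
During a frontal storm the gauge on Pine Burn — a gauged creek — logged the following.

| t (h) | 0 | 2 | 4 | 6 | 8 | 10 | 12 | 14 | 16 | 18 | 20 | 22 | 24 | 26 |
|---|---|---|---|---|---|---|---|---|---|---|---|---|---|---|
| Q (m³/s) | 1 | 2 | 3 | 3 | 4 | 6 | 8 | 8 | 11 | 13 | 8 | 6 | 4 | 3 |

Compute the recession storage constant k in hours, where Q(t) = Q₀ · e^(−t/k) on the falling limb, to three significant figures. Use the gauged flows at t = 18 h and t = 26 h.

k ≈ 5.46 h

On the falling limb, Q drops from 13 to 3 m³/s between t = 18 h and t = 26 h (Δt = 8 h).
k = −Δt / ln(Q₂/Q₁) = −8 / ln(3/13) = 5.46 h.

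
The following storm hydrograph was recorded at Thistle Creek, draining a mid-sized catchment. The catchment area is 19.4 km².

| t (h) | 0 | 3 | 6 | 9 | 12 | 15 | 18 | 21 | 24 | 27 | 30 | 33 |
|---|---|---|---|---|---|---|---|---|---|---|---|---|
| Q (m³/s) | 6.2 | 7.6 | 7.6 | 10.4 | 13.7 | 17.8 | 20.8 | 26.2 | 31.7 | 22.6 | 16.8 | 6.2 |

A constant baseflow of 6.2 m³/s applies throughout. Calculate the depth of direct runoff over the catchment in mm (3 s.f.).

Direct runoff: 0.0, 1.4, 1.4, 4.2, 7.5, 11.6, 14.6, 20.0, 25.5, 16.4, 10.6, 0.0 m³/s; ΣQ_DR = 113.2 m³/s.
V = ΣQ_DR · Δt = 113.2 × 10800 s = 1.223 × 10^6 m³.
Over A = 19.4 km², depth = V / A = 63.0 mm.

d ≈ 63.0 mm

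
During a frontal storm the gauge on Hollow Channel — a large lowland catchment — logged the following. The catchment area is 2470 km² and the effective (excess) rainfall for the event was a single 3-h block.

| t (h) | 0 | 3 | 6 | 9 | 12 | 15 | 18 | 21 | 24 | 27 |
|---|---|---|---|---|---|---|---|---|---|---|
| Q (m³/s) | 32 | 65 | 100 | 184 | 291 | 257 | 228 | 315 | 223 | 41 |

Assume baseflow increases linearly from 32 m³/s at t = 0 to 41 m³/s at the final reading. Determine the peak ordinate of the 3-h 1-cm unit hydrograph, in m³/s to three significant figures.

Direct runoff: 0.00, 32.00, 66.00, 149.00, 255.00, 220.00, 190.00, 276.00, 183.00, 0.00 m³/s; ΣQ_DR = 1371 m³/s, peak = 276.00 m³/s.
Runoff depth d = ΣQ_DR·Δt / A = 1371 × 10800 / (2470 km²) = 5.995 mm.
The 1-cm UH is the DRH scaled by (10 mm)/d, so U_p = 276.00 × 10/5.995 = 460 m³/s.

U_p ≈ 460 m³/s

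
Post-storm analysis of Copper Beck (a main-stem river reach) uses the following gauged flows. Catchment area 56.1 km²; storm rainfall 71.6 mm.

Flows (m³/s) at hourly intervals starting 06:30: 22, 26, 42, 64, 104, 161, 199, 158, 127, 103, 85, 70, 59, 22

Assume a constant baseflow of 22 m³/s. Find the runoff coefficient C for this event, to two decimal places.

ΣQ_DR = 934.0 m³/s; V = ΣQ_DR·Δt = 3.362 × 10^6 m³.
Runoff depth d = V / A = 59.94 mm.
C = d / P = 59.94 / 71.6 = 0.84.

C ≈ 0.84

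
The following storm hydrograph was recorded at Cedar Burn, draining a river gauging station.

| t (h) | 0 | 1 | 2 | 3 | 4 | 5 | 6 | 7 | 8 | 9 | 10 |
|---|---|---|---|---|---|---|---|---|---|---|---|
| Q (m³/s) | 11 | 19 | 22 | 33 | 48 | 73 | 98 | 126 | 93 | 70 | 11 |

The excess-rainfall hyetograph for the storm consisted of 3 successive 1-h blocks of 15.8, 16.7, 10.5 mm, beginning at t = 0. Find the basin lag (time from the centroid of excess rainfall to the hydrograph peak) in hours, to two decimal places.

t_L ≈ 5.62 h

Centroid of excess rainfall: t_c = Σ P_i·t̄_i / ΣP_i = 1.3767 h (block centres at 0.5, 1.5, 2.5 h).
Hydrograph peak occurs at t = 7 h, so basin lag t_L = 7 − 1.3767 = 5.62 h.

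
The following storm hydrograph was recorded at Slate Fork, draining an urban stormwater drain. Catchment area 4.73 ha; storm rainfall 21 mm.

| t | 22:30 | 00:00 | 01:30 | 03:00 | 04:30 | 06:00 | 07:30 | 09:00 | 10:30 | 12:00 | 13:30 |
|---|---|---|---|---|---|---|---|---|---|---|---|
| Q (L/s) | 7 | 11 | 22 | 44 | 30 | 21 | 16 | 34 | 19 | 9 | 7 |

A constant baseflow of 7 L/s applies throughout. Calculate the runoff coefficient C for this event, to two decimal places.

ΣQ_DR = 143.0 L/s; V = ΣQ_DR·Δt = 7.722 × 10^5 L.
Runoff depth d = V / A = 16.33 mm.
C = d / P = 16.33 / 21 = 0.78.

C ≈ 0.78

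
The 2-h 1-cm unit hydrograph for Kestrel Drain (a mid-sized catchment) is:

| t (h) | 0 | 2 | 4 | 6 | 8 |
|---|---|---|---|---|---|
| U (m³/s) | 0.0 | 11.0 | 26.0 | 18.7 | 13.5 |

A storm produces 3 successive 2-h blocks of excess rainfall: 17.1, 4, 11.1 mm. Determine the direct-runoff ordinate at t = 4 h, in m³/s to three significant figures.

Q ≈ 48.9 m³/s

By discrete convolution, Q_j = Σ (P_i / 10 mm) · U_{j−i}.
At t = 4 h (j=2): Q = (17.1/10)·26.0 + (4/10)·11.0 + (11.1/10)·0.0 = 48.9 m³/s.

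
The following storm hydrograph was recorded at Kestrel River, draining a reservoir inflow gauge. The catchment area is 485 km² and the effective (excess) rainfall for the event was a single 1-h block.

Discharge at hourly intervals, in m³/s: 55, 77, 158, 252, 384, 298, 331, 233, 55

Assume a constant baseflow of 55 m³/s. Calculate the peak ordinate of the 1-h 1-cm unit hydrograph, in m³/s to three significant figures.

U_p ≈ 329 m³/s

Direct runoff: 0.0, 22.0, 103.0, 197.0, 329.0, 243.0, 276.0, 178.0, 0.0 m³/s; ΣQ_DR = 1348 m³/s, peak = 329.0 m³/s.
Runoff depth d = ΣQ_DR·Δt / A = 1348 × 3600 / (485 km²) = 10.01 mm.
The 1-cm UH is the DRH scaled by (10 mm)/d, so U_p = 329.0 × 10/10.01 = 329 m³/s.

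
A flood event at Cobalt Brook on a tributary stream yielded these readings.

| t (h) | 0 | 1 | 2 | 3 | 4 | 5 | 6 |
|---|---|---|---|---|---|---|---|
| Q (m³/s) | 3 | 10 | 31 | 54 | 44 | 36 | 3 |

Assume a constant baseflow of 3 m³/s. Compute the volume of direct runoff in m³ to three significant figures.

Direct-runoff ordinates (Q − Q_b): 0.0, 7.0, 28.0, 51.0, 41.0, 33.0, 0.0 m³/s.
ΣQ_DR = 160.0 m³/s.
With Δt = 1 h = 3600 s, V = ΣQ_DR · Δt = 160.0 × 3600 = 5.76 × 10^5 m³.

V ≈ 5.76 × 10^5 m³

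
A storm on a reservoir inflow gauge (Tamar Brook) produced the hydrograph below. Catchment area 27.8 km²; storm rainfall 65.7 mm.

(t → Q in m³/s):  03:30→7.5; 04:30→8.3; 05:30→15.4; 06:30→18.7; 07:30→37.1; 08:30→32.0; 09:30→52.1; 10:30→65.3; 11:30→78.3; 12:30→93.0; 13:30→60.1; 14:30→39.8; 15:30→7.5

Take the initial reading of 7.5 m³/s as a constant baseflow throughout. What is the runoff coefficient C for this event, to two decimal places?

C ≈ 0.82

ΣQ_DR = 417.6 m³/s; V = ΣQ_DR·Δt = 1.503 × 10^6 m³.
Runoff depth d = V / A = 54.08 mm.
C = d / P = 54.08 / 65.7 = 0.82.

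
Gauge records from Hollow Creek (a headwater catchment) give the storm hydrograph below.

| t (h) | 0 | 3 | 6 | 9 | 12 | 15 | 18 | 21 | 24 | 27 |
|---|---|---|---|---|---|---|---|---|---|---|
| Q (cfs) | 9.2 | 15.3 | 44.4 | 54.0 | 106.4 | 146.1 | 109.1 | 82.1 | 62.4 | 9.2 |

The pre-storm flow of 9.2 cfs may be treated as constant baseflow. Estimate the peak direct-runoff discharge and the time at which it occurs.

Subtracting baseflow gives direct-runoff ordinates: 0.0, 6.1, 35.2, 44.8, 97.2, 136.9, 99.9, 72.9, 53.2, 0.0 cfs.
The maximum is 136.9 cfs, occurring at the reading for t = 15 h.

Q_p = 136.9 cfs at t = 15 h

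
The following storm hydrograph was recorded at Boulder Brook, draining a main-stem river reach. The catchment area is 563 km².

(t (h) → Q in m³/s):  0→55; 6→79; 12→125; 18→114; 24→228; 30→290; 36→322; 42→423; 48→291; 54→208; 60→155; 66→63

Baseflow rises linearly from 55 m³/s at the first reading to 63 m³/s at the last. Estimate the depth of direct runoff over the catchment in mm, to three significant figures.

Direct runoff: 0.00, 23.27, 68.55, 56.82, 170.09, 231.36, 262.64, 362.91, 230.18, 146.45, 92.73, 0.00 m³/s; ΣQ_DR = 1645 m³/s.
V = ΣQ_DR · Δt = 1645 × 21600 s = 3.553 × 10^7 m³.
Over A = 563 km², depth = V / A = 63.1 mm.

d ≈ 63.1 mm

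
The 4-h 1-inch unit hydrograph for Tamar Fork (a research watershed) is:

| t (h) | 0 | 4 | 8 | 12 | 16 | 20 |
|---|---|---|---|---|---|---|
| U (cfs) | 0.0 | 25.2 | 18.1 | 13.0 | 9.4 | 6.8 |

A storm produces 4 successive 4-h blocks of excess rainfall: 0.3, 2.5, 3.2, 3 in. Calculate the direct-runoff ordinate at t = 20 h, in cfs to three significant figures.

Q ≈ 121 cfs

By discrete convolution, Q_j = Σ (P_i / 1 in) · U_{j−i}.
At t = 20 h (j=5): Q = (0.3/1)·6.8 + (2.5/1)·9.4 + (3.2/1)·13.0 + (3/1)·18.1 = 121 cfs.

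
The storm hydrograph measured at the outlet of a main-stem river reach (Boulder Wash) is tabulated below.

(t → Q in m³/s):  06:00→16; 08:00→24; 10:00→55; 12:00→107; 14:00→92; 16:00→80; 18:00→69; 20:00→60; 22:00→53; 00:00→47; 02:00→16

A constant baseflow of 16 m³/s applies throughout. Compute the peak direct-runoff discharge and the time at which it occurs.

Subtracting baseflow gives direct-runoff ordinates: 0.0, 8.0, 39.0, 91.0, 76.0, 64.0, 53.0, 44.0, 37.0, 31.0, 0.0 m³/s.
The maximum is 91.0 m³/s, occurring at the reading for t = 12:00.

Q_p = 91.0 m³/s at t = 12:00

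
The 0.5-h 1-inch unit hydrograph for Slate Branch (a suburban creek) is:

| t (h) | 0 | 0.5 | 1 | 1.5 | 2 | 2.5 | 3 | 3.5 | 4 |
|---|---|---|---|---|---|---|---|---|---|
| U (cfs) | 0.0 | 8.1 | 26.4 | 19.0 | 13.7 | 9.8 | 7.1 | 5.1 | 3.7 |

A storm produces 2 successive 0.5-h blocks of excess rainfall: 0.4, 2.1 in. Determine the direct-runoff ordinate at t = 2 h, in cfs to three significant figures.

By discrete convolution, Q_j = Σ (P_i / 1 in) · U_{j−i}.
At t = 2 h (j=4): Q = (0.4/1)·13.7 + (2.1/1)·19.0 = 45.4 cfs.

Q ≈ 45.4 cfs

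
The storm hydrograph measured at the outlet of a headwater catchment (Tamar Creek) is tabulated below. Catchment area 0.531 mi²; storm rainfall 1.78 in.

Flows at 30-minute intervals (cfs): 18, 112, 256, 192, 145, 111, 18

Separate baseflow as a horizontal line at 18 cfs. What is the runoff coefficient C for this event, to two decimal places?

C ≈ 0.60

ΣQ_DR = 726.0 cfs; V = ΣQ_DR·Δt = 1.307 × 10^6 ft³.
Runoff depth d = V / A = 1.059 in.
C = d / P = 1.059 / 1.78 = 0.60.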